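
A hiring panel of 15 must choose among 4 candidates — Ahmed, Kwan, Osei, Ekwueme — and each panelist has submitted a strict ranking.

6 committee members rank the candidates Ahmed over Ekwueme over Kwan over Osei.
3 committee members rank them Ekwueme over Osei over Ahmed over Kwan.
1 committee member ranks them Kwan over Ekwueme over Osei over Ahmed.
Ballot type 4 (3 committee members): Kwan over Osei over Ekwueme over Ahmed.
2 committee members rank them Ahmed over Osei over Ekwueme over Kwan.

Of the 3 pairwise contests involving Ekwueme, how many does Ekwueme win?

Ekwueme against each rival (15 committee members):
Ekwueme vs Ahmed: Ekwueme preferred on 3+1+3 = 7 ballots; Ahmed wins 8–7.
Ekwueme–Kwan: Ekwueme 11–4.
Ekwueme vs Osei: Ekwueme, 10–5.
Ekwueme beats Kwan, Osei; loses to Ahmed — 2 pairwise wins.

2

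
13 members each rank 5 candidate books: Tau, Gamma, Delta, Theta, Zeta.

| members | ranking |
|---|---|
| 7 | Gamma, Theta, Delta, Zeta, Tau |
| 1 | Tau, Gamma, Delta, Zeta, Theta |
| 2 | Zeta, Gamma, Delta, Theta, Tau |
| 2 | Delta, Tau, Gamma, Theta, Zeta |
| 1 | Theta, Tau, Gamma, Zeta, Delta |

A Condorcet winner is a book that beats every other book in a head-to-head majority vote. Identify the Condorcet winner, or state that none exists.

Gamma

Head-to-head results (13 members):
Tau–Gamma: Gamma 9–4.
Tau vs Delta: Delta, 11–2.
Tau vs Theta: 1+2 = 3 for Tau, 10 for Theta — Theta by 10–3.
Tau vs Zeta: Zeta wins 9–4.
Gamma vs Delta: Gamma, 11–2.
Gamma vs Theta: Gamma wins 12–1.
Gamma vs Zeta: Gamma, 11–2.
Delta vs Theta: 1+2+2 = 5 for Delta, 8 for Theta — Theta by 8–5.
Delta–Zeta: Delta 10–3.
Theta vs Zeta: Theta preferred on 7+2+1 = 10 ballots; Theta wins 10–3.
Gamma beats each of Tau, Delta, Theta, Zeta — Gamma is the Condorcet winner.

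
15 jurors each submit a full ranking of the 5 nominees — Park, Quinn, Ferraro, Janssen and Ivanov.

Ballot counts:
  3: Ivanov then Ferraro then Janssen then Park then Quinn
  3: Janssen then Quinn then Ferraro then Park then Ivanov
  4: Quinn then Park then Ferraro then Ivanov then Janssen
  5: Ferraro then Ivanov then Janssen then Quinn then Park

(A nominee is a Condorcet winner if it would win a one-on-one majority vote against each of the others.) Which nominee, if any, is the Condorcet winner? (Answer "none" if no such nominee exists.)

Ferraro

Head-to-head results (15 jurors):
Park vs Quinn: 3 for Park, 12 for Quinn — Quinn by 12–3.
Park vs Ferraro: Park preferred on 4 ballots; Ferraro wins 11–4.
Park vs Janssen: Park is ranked higher on 4 ballots, Janssen on 11. Janssen wins 11–4.
Park vs Ivanov: Park preferred on 3+4 = 7 ballots; Ivanov wins 8–7.
Quinn vs Ferraro: 3+4 = 7 for Quinn, 8 for Ferraro — Ferraro by 8–7.
Quinn vs Janssen: 4 for Quinn, 11 for Janssen — Janssen by 11–4.
Quinn vs Ivanov: Quinn is ranked higher on 3+4 = 7 ballots, Ivanov on 8. Ivanov wins 8–7.
Ferraro vs Janssen: 12 to 3, Ferraro.
Ferraro vs Ivanov: Ferraro is ranked higher on 3+4+5 = 12 ballots, Ivanov on 3. Ferraro wins 12–3.
Janssen vs Ivanov: 3 to 12, Ivanov.
Only Ferraro has no losses; Ferraro is the Condorcet winner.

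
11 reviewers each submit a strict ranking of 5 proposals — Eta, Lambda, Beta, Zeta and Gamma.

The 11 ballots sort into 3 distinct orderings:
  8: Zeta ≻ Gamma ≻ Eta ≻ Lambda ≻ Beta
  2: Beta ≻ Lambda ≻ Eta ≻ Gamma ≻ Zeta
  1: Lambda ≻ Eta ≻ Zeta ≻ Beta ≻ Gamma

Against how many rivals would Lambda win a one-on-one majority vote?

Lambda against each rival (11 reviewers):
Lambda vs Eta: Eta, 8–3.
Lambda vs Beta: Lambda, 9–2.
Lambda vs Zeta: Zeta wins 8–3.
Lambda vs Gamma: Gamma wins 8–3.
Lambda beats Beta; loses to Eta, Zeta, Gamma — 1 pairwise win.

1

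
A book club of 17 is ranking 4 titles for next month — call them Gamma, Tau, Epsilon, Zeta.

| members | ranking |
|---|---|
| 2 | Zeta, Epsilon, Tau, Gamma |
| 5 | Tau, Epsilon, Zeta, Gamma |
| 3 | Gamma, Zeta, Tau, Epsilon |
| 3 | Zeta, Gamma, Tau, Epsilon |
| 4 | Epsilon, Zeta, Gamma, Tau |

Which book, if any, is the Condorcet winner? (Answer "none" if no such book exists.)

Head-to-head results (17 members):
Gamma vs Tau: 10 to 7, Gamma.
Gamma vs Epsilon: 3+3 = 6 for Gamma, 11 for Epsilon — Epsilon by 11–6.
Gamma vs Zeta: Gamma is ranked higher on 3 ballots, Zeta on 14. Zeta wins 14–3.
Tau vs Epsilon: 5+3+3 = 11 for Tau, 6 for Epsilon — Tau by 11–6.
Tau vs Zeta: 5 for Tau, 12 for Zeta — Zeta by 12–5.
Epsilon vs Zeta: 9 to 8, Epsilon.
Every book loses at least once (Gamma loses to Epsilon; Tau loses to Gamma; Epsilon loses to Tau; Zeta loses to Epsilon). The majority relation contains the cycle Gamma > Tau > Epsilon > Gamma, so there is no Condorcet winner.

none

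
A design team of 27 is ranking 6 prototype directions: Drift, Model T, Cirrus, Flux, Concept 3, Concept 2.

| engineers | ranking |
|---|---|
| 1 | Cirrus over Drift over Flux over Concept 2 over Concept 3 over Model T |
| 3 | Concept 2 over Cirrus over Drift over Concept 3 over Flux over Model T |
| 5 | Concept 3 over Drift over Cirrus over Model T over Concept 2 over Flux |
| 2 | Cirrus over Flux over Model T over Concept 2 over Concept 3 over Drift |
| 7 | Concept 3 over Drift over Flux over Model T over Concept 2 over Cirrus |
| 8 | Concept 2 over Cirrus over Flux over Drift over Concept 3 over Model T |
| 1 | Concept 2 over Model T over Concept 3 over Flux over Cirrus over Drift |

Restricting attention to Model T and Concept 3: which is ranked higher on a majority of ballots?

Ballots ranking Model T above Concept 3: 2 + 1 = 3.
Ballots ranking Concept 3 above Model T: 27 − 3 = 24.
Concept 3 wins the head-to-head 24–3.

Concept 3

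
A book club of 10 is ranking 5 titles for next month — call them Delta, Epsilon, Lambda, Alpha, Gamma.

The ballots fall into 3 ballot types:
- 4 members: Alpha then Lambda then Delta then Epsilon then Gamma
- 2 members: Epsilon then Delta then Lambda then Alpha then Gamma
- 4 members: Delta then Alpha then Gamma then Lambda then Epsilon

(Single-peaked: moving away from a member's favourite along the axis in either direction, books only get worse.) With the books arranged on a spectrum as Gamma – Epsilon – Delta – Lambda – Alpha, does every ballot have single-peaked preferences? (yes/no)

Axis positions: Gamma=1, Epsilon=2, Delta=3, Lambda=4, Alpha=5.
Ballot type 1 (peak Alpha at position 5): ranking walks positions 5-4-3-2-1, expanding outward from the peak — single-peaked.
Ballot type 2 (peak Epsilon at position 2): ranking walks positions 2-3-4-5-1, expanding outward from the peak — single-peaked.
Ballot type 3: ranking walks positions 3-5-1-4-2; Alpha is ranked above Lambda even though Lambda lies between Alpha and the peak Delta on the axis — preferences dip and rise again. Not single-peaked.
Ballot type 3 violates single-peakedness, so the profile is not single-peaked on this axis.

no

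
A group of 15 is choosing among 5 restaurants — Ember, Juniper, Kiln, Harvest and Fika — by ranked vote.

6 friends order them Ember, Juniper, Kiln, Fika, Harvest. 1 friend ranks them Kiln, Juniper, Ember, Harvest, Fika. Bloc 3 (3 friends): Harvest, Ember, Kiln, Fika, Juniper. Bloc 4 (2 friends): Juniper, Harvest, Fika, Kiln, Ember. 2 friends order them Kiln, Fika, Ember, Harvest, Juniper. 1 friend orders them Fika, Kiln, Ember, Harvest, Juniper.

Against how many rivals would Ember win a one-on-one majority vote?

Ember against each rival (15 friends):
Ember vs Juniper: 12 to 3, Ember.
Ember vs Kiln: 6+3 = 9 for Ember, 6 for Kiln — Ember by 9–6.
Ember vs Harvest: 6+1+2+1 = 10 for Ember, 5 for Harvest — Ember by 10–5.
Ember vs Fika: Ember preferred on 6+1+3 = 10 ballots; Ember wins 10–5.
Ember beats Juniper, Kiln, Harvest, Fika — 4 pairwise wins.

4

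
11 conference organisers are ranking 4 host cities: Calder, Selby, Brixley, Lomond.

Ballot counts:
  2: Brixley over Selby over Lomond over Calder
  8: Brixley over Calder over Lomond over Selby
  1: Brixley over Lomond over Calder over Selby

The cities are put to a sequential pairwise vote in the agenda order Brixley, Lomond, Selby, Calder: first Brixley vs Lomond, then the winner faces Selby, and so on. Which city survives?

Round 1: Brixley vs Lomond — 11–0, Brixley advances.
Round 2: Brixley vs Selby — 11–0, Brixley advances.
Round 3: Brixley vs Calder — 11–0, Brixley advances.
The agenda winner is Brixley.

Brixley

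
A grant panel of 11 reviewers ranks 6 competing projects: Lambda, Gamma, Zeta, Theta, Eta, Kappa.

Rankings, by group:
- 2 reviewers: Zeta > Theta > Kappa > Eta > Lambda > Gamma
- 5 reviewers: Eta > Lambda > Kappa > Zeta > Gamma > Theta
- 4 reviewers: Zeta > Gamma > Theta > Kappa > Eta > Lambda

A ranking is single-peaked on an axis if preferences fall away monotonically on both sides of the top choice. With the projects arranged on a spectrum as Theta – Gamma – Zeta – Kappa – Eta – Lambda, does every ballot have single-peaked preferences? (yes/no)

Axis positions: Theta=1, Gamma=2, Zeta=3, Kappa=4, Eta=5, Lambda=6.
Group 1: ranking walks positions 3-1-4-5-6-2; Theta is ranked above Gamma even though Gamma lies between Theta and the peak Zeta on the axis — preferences dip and rise again. Not single-peaked.
Group 2 (peak Eta at position 5): ranking walks positions 5-6-4-3-2-1, expanding outward from the peak — single-peaked.
Group 3 (peak Zeta at position 3): ranking walks positions 3-2-1-4-5-6, expanding outward from the peak — single-peaked.
Group 1 violates single-peakedness, so the profile is not single-peaked on this axis.

no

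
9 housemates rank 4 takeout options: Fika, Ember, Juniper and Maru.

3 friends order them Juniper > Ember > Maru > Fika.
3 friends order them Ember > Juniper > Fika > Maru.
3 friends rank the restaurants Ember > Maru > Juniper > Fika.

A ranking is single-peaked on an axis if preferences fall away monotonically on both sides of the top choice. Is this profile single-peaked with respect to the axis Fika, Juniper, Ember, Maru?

yes

Axis positions: Fika=1, Juniper=2, Ember=3, Maru=4.
Bloc 1 (peak Juniper at position 2): ranking walks positions 2-3-4-1, expanding outward from the peak — single-peaked.
Bloc 2 (peak Ember at position 3): ranking walks positions 3-2-1-4, expanding outward from the peak — single-peaked.
Bloc 3 (peak Ember at position 3): ranking walks positions 3-4-2-1, expanding outward from the peak — single-peaked.
Every ranking is single-peaked on this axis.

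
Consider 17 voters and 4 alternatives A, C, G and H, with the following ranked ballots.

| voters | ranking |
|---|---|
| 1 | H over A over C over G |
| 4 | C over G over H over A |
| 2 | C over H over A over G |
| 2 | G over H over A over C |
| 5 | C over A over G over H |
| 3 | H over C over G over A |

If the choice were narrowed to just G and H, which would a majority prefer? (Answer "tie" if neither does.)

Ballots ranking G above H: 4 + 2 + 5 = 11.
Ballots ranking H above G: 17 − 11 = 6.
G wins the head-to-head 11–6.

G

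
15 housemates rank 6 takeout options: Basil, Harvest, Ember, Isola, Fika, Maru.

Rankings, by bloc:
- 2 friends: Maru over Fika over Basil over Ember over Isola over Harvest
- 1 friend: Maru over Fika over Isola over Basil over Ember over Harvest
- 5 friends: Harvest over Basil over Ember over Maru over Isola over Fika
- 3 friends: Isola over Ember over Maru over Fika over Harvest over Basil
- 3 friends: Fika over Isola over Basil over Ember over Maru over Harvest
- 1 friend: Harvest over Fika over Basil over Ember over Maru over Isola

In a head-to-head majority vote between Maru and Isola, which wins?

Maru

Ballots ranking Maru above Isola: 2 + 1 + 5 + 1 = 9.
Ballots ranking Isola above Maru: 15 − 9 = 6.
Maru wins the head-to-head 9–6.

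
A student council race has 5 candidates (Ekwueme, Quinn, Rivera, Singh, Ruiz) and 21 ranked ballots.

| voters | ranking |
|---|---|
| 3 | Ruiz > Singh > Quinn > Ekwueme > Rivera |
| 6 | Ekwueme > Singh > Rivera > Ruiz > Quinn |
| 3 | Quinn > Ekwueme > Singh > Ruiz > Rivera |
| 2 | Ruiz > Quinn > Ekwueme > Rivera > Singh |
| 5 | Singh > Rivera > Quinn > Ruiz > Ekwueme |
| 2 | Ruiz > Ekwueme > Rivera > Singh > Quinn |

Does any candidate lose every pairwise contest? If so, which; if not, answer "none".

Head-to-head results (21 voters):
Ekwueme vs Quinn: Quinn wins 13–8.
Ekwueme vs Rivera: Ekwueme wins 16–5.
Ekwueme vs Singh: 13 to 8, Ekwueme.
Ekwueme vs Ruiz: Ekwueme preferred on 6+3 = 9 ballots; Ruiz wins 12–9.
Quinn–Rivera: Rivera 13–8.
Quinn vs Singh: Singh, 16–5.
Quinn vs Ruiz: Quinn is ranked higher on 3+5 = 8 ballots, Ruiz on 13. Ruiz wins 13–8.
Rivera vs Singh: 2+2 = 4 for Rivera, 17 for Singh — Singh by 17–4.
Rivera–Ruiz: Rivera 11–10.
Singh vs Ruiz: 14 to 7, Singh.
No candidate is winless: Ekwueme beats Rivera; Quinn beats Ekwueme; Rivera beats Quinn; Singh beats Quinn; Ruiz beats Ekwueme. There is no Condorcet loser.

none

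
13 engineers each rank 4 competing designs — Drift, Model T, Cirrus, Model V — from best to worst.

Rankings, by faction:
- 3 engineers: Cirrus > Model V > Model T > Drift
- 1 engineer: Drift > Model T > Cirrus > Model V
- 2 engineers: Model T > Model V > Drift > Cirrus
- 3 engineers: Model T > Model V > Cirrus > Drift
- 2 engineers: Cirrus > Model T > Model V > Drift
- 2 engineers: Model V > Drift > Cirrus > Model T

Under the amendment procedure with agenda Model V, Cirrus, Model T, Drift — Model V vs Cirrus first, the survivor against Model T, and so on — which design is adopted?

Round 1: Model V vs Cirrus — 7–6, Model V advances.
Round 2: Model V vs Model T — 5–8, Model T advances.
Round 3: Model T vs Drift — 10–3, Model T advances.
Model T survives the agenda.

Model T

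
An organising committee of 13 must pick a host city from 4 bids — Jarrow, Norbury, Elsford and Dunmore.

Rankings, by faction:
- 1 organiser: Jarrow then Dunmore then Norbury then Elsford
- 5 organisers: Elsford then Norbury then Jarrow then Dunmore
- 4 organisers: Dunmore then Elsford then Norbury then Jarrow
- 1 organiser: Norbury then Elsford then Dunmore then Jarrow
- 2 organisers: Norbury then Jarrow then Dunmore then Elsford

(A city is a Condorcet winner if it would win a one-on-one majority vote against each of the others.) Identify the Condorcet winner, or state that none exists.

none

Check each pair by majority over 13 ballots:
Jarrow vs Norbury: Norbury, 12–1.
Jarrow vs Elsford: Elsford, 10–3.
Jarrow vs Dunmore: Jarrow wins 8–5.
Norbury vs Elsford: Elsford wins 9–4.
Norbury vs Dunmore: Norbury wins 8–5.
Elsford vs Dunmore: Dunmore, 7–6.
Each city drops at least one matchup (Jarrow loses to Norbury; Norbury loses to Elsford; Elsford loses to Dunmore; Dunmore loses to Jarrow); the cycle Jarrow → Dunmore → Elsford → Jarrow rules out a Condorcet winner.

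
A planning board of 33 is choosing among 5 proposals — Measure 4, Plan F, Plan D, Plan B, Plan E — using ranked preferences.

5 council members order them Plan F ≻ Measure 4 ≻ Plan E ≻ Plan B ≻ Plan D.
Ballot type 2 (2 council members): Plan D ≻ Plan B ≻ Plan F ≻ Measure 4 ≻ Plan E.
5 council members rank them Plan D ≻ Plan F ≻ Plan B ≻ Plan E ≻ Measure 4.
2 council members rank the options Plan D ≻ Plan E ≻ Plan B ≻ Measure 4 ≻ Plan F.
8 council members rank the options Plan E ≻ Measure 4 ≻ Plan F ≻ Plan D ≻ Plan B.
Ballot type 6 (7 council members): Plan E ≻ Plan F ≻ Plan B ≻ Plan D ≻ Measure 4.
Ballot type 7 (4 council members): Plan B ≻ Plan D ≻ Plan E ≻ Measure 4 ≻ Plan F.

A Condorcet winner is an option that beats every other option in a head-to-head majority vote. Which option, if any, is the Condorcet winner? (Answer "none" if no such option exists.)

Plan E

Head-to-head results (33 council members):
Measure 4–Plan F: Plan F 19–14.
Measure 4 vs Plan D: Plan D wins 20–13.
Measure 4 vs Plan B: Plan B wins 20–13.
Measure 4 vs Plan E: Plan E wins 26–7.
Plan F vs Plan D: Plan F, 20–13.
Plan F vs Plan B: Plan F wins 25–8.
Plan F vs Plan E: Plan E wins 21–12.
Plan D vs Plan B: Plan D, 17–16.
Plan D vs Plan E: Plan E, 20–13.
Plan B vs Plan E: Plan E, 22–11.
Plan E beats each of Measure 4, Plan F, Plan D, Plan B — Plan E is the Condorcet winner.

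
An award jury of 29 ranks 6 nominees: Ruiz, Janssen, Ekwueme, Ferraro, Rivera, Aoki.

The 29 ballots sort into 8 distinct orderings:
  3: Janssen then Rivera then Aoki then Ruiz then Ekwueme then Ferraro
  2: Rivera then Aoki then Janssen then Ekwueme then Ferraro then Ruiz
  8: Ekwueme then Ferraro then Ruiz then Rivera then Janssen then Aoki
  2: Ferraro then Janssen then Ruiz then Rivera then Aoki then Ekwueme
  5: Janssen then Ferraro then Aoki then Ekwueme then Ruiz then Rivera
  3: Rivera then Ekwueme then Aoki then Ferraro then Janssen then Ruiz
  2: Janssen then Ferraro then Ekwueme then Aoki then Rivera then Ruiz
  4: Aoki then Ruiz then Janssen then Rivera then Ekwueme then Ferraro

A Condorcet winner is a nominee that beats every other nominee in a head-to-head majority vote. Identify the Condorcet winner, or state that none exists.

Janssen

Pairwise majorities:
Ruiz vs Janssen: Ruiz is ranked higher on 8+4 = 12 ballots, Janssen on 17. Janssen wins 17–12.
Ruiz vs Ekwueme: Ruiz is ranked higher on 3+2+4 = 9 ballots, Ekwueme on 20. Ekwueme wins 20–9.
Ruiz vs Ferraro: Ferraro wins 22–7.
Ruiz vs Rivera: Ruiz preferred on 8+2+5+4 = 19 ballots; Ruiz wins 19–10.
Ruiz vs Aoki: Ruiz preferred on 8+2 = 10 ballots; Aoki wins 19–10.
Janssen vs Ekwueme: Janssen, 18–11.
Janssen vs Ferraro: Janssen is ranked higher on 3+2+5+2+4 = 16 ballots, Ferraro on 13. Janssen wins 16–13.
Janssen vs Rivera: 16 to 13, Janssen.
Janssen vs Aoki: Janssen, 20–9.
Ekwueme vs Ferraro: 20 to 9, Ekwueme.
Ekwueme vs Rivera: 8+5+2 = 15 for Ekwueme, 14 for Rivera — Ekwueme by 15–14.
Ekwueme vs Aoki: Aoki, 16–13.
Ferraro vs Rivera: 17 to 12, Ferraro.
Ferraro vs Aoki: Ferraro preferred on 8+2+5+2 = 17 ballots; Ferraro wins 17–12.
Rivera–Aoki: Rivera 18–11.
Janssen beats each of Ruiz, Ekwueme, Ferraro, Rivera, Aoki — Janssen is the Condorcet winner.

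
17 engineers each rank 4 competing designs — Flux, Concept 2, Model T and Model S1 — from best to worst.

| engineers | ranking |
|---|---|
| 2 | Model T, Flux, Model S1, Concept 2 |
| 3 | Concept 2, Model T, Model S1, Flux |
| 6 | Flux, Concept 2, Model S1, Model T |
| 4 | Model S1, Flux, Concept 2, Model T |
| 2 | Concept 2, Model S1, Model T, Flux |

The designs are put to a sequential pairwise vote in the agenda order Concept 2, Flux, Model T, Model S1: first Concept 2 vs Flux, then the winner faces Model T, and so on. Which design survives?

Model S1

Round 1: Concept 2 vs Flux — 5–12, Flux advances.
Round 2: Flux vs Model T — 10–7, Flux advances.
Round 3: Flux vs Model S1 — 8–9, Model S1 advances.
Model S1 survives the agenda.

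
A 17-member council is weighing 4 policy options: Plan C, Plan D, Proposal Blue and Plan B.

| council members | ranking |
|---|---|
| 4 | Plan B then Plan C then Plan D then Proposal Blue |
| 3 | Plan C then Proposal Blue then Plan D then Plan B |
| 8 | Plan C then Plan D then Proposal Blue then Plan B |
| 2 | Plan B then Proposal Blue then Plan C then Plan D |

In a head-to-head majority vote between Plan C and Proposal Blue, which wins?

Ballots ranking Plan C above Proposal Blue: 4 + 3 + 8 = 15.
Ballots ranking Proposal Blue above Plan C: 17 − 15 = 2.
Plan C wins the head-to-head 15–2.

Plan C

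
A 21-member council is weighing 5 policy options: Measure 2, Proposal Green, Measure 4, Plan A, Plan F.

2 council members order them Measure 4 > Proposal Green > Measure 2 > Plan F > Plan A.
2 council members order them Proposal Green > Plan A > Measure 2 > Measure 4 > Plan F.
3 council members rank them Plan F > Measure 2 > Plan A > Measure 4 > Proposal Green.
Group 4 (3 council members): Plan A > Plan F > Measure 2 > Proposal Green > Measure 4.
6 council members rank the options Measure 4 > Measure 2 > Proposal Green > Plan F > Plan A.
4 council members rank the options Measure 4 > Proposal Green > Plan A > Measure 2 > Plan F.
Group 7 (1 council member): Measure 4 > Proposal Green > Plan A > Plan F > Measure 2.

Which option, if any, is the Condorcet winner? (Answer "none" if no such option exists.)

Check each pair by majority over 21 ballots:
Measure 2–Proposal Green: Measure 2 12–9.
Measure 2–Measure 4: Measure 4 13–8.
Measure 2 vs Plan A: 11 to 10, Measure 2.
Measure 2 vs Plan F: Measure 2 preferred on 2+2+6+4 = 14 ballots; Measure 2 wins 14–7.
Proposal Green–Measure 4: Measure 4 16–5.
Proposal Green vs Plan A: Proposal Green wins 15–6.
Proposal Green vs Plan F: Proposal Green is ranked higher on 2+2+6+4+1 = 15 ballots, Plan F on 6. Proposal Green wins 15–6.
Measure 4–Plan A: Measure 4 13–8.
Measure 4–Plan F: Measure 4 15–6.
Plan A vs Plan F: Plan F wins 11–10.
Measure 4 defeats every rival head-to-head and is the Condorcet winner.

Measure 4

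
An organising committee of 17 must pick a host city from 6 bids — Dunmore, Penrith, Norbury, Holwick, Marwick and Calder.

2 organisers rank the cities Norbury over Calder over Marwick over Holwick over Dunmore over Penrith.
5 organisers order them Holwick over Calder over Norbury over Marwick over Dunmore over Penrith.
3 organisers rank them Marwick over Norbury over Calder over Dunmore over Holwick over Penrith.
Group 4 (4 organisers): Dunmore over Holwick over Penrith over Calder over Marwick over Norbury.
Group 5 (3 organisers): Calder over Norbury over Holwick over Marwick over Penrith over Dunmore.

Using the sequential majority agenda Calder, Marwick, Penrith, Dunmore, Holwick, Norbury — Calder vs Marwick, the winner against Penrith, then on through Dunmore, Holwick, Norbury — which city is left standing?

Round 1: Calder vs Marwick — 14–3, Calder advances.
Round 2: Calder vs Penrith — 13–4, Calder advances.
Round 3: Calder vs Dunmore — 13–4, Calder advances.
Round 4: Calder vs Holwick — 8–9, Holwick advances.
Round 5: Holwick vs Norbury — 9–8, Holwick advances.
The agenda winner is Holwick.

Holwick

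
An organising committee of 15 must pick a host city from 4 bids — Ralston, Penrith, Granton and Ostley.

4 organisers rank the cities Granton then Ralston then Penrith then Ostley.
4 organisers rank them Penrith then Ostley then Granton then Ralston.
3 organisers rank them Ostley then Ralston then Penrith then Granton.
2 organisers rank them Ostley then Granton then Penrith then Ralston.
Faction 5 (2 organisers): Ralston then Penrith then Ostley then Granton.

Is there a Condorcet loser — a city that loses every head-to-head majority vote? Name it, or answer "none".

none

Head-to-head results (15 organisers):
Ralston vs Penrith: Ralston preferred on 4+3+2 = 9 ballots; Ralston wins 9–6.
Ralston vs Granton: Granton wins 10–5.
Ralston vs Ostley: Ostley, 9–6.
Penrith vs Granton: Penrith, 9–6.
Penrith–Ostley: Penrith 10–5.
Granton vs Ostley: 4 to 11, Ostley.
Every city wins at least one matchup (Ralston beats Penrith; Penrith beats Granton; Granton beats Ralston; Ostley beats Ralston), so there is no Condorcet loser.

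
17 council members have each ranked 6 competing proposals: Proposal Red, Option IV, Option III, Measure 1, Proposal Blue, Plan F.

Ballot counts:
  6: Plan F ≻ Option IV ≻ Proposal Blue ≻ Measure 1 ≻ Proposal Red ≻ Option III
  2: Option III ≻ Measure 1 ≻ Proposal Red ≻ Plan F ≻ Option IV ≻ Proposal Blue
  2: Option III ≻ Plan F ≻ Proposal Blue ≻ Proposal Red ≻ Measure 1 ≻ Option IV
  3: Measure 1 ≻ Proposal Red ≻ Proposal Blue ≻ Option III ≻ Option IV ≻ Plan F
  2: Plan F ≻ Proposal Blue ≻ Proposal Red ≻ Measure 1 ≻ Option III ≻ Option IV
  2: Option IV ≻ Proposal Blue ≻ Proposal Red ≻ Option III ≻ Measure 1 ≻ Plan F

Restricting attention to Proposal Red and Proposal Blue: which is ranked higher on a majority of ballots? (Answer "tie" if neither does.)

Proposal Blue

Ballots ranking Proposal Red above Proposal Blue: 2 + 3 = 5.
Ballots ranking Proposal Blue above Proposal Red: 17 − 5 = 12.
Proposal Blue wins the head-to-head 12–5.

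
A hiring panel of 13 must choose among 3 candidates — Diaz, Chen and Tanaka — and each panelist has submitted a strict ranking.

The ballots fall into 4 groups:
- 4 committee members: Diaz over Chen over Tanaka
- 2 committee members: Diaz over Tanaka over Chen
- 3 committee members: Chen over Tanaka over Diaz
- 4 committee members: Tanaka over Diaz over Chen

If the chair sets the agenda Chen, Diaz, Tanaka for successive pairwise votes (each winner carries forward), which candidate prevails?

Tanaka

Round 1: Chen vs Diaz — 3–10, Diaz advances.
Round 2: Diaz vs Tanaka — 6–7, Tanaka advances.
The agenda winner is Tanaka.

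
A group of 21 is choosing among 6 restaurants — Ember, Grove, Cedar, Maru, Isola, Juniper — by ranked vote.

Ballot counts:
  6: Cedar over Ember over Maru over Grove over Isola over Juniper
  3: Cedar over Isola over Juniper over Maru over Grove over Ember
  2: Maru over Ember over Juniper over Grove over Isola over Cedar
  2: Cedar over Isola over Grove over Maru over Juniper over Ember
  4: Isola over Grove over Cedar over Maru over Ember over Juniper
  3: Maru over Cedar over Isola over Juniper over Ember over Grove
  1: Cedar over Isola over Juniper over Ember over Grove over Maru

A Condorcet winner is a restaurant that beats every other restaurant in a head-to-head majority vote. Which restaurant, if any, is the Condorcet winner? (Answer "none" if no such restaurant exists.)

Cedar

Pairwise majorities:
Ember vs Grove: Ember is ranked higher on 6+2+3+1 = 12 ballots, Grove on 9. Ember wins 12–9.
Ember vs Cedar: Ember preferred on 2 ballots; Cedar wins 19–2.
Ember vs Maru: 7 to 14, Maru.
Ember vs Isola: 8 to 13, Isola.
Ember vs Juniper: 6+2+4 = 12 for Ember, 9 for Juniper — Ember by 12–9.
Grove vs Cedar: 2+4 = 6 for Grove, 15 for Cedar — Cedar by 15–6.
Grove vs Maru: 2+4+1 = 7 for Grove, 14 for Maru — Maru by 14–7.
Grove vs Isola: Grove is ranked higher on 6+2 = 8 ballots, Isola on 13. Isola wins 13–8.
Grove vs Juniper: 12 to 9, Grove.
Cedar vs Maru: Cedar preferred on 6+3+2+4+1 = 16 ballots; Cedar wins 16–5.
Cedar vs Isola: 15 to 6, Cedar.
Cedar vs Juniper: Cedar is ranked higher on 6+3+2+4+3+1 = 19 ballots, Juniper on 2. Cedar wins 19–2.
Maru vs Isola: Maru preferred on 6+2+3 = 11 ballots; Maru wins 11–10.
Maru vs Juniper: Maru is ranked higher on 6+2+2+4+3 = 17 ballots, Juniper on 4. Maru wins 17–4.
Isola vs Juniper: Isola is ranked higher on 6+3+2+4+3+1 = 19 ballots, Juniper on 2. Isola wins 19–2.
Cedar beats each of Ember, Grove, Maru, Isola, Juniper — Cedar is the Condorcet winner.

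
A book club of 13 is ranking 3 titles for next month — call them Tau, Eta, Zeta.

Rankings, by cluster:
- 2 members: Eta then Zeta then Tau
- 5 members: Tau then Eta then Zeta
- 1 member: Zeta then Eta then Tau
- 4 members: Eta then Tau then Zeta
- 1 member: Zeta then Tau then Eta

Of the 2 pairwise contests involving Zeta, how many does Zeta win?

0

Zeta against each rival (13 members):
Zeta–Tau: Tau 9–4.
Zeta vs Eta: 1+1 = 2 for Zeta, 11 for Eta — Eta by 11–2.
Zeta beats no one; loses to Tau, Eta — 0 pairwise wins.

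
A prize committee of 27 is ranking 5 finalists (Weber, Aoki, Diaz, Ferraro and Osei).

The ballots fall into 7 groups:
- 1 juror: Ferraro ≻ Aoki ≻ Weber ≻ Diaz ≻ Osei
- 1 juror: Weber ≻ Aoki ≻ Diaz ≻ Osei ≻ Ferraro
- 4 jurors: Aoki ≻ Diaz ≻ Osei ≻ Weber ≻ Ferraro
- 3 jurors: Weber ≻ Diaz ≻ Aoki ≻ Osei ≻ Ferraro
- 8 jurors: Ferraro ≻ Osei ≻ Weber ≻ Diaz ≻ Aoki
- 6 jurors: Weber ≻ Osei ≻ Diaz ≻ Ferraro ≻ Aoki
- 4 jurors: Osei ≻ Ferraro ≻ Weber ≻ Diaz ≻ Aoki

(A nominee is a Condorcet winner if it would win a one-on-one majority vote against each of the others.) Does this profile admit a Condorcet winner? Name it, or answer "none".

Pairwise majorities:
Weber–Aoki: Weber 22–5.
Weber–Diaz: Weber 23–4.
Weber–Ferraro: Weber 14–13.
Weber vs Osei: Osei, 16–11.
Aoki vs Diaz: Diaz, 21–6.
Aoki–Ferraro: Ferraro 19–8.
Aoki–Osei: Osei 18–9.
Diaz–Ferraro: Diaz 14–13.
Diaz vs Osei: Osei wins 18–9.
Ferraro vs Osei: Osei, 18–9.
Only Osei has no losses; Osei is the Condorcet winner.

Osei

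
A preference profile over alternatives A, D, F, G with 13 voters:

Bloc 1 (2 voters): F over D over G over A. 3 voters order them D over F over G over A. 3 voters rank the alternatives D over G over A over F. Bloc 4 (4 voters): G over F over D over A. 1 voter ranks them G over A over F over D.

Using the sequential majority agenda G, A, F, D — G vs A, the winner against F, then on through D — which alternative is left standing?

D

Round 1: G vs A — 13–0, G advances.
Round 2: G vs F — 8–5, G advances.
Round 3: G vs D — 5–8, D advances.
The agenda winner is D.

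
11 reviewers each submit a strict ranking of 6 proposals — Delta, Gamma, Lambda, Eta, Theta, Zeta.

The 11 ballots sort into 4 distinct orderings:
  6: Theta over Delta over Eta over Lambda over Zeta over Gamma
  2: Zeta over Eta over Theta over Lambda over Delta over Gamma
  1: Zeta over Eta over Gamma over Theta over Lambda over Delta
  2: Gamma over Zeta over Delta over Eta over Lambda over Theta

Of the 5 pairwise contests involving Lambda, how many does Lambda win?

2

Lambda against each rival (11 reviewers):
Lambda vs Delta: Delta, 8–3.
Lambda vs Gamma: Lambda preferred on 6+2 = 8 ballots; Lambda wins 8–3.
Lambda vs Eta: Eta, 11–0.
Lambda vs Theta: Lambda is ranked higher on 2 ballots, Theta on 9. Theta wins 9–2.
Lambda vs Zeta: Lambda wins 6–5.
Lambda beats Gamma, Zeta; loses to Delta, Eta, Theta — 2 pairwise wins.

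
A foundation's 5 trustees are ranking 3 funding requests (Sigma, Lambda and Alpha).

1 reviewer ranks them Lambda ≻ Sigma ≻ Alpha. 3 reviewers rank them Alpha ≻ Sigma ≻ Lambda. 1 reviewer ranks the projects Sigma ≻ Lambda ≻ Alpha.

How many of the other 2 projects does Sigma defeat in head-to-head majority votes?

Sigma against each rival (5 reviewers):
Sigma–Lambda: Sigma 4–1.
Sigma–Alpha: Alpha 3–2.
Sigma beats Lambda; loses to Alpha — 1 pairwise win.

1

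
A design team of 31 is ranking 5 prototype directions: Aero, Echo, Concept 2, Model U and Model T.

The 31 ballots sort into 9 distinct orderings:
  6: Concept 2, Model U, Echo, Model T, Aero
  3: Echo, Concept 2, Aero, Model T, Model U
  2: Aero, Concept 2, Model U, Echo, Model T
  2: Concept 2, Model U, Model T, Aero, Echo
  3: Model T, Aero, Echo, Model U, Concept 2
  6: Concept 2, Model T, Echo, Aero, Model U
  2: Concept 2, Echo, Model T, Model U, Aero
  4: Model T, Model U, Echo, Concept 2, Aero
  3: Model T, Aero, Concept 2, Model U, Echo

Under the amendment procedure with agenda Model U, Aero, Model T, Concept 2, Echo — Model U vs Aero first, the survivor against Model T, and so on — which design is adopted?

Round 1: Model U vs Aero — 14–17, Aero advances.
Round 2: Aero vs Model T — 5–26, Model T advances.
Round 3: Model T vs Concept 2 — 10–21, Concept 2 advances.
Round 4: Concept 2 vs Echo — 21–10, Concept 2 advances.
The agenda winner is Concept 2.

Concept 2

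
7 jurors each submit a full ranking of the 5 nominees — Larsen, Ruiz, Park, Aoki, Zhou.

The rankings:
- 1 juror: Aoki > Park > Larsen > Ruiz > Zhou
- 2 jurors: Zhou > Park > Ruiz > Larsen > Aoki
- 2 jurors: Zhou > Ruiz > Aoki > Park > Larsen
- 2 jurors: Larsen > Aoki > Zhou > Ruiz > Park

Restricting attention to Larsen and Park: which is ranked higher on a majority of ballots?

Park

Ballots ranking Larsen above Park: 2.
Ballots ranking Park above Larsen: 7 − 2 = 5.
Park wins the head-to-head 5–2.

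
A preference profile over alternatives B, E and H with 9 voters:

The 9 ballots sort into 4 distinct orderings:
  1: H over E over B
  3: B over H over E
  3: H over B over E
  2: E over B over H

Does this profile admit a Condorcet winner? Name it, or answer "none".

Head-to-head results (9 voters):
B vs E: 6 to 3, B.
B vs H: B preferred on 3+2 = 5 ballots; B wins 5–4.
E vs H: E preferred on 2 ballots; H wins 7–2.
B wins every pairwise contest, so B is the Condorcet winner.

B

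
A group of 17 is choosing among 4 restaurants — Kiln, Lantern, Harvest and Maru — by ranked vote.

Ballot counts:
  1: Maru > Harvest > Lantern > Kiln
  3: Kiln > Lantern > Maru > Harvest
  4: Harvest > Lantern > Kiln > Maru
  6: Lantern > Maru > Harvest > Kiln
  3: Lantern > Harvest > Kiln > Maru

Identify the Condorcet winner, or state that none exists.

Pairwise majorities:
Kiln vs Lantern: Lantern, 14–3.
Kiln vs Harvest: Harvest, 14–3.
Kiln–Maru: Kiln 10–7.
Lantern vs Harvest: Lantern wins 12–5.
Lantern vs Maru: Lantern wins 16–1.
Harvest vs Maru: Maru, 10–7.
Only Lantern has no losses; Lantern is the Condorcet winner.

Lantern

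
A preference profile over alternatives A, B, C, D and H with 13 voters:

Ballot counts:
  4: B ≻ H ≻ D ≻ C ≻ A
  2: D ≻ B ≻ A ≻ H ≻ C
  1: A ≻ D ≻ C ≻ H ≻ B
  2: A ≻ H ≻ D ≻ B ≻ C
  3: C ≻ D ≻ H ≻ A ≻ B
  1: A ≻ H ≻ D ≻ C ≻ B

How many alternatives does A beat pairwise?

A against each rival (13 voters):
A vs B: A, 7–6.
A vs C: A preferred on 2+1+2+1 = 6 ballots; C wins 7–6.
A vs D: D wins 9–4.
A vs H: H, 7–6.
A beats B; loses to C, D, H — 1 pairwise win.

1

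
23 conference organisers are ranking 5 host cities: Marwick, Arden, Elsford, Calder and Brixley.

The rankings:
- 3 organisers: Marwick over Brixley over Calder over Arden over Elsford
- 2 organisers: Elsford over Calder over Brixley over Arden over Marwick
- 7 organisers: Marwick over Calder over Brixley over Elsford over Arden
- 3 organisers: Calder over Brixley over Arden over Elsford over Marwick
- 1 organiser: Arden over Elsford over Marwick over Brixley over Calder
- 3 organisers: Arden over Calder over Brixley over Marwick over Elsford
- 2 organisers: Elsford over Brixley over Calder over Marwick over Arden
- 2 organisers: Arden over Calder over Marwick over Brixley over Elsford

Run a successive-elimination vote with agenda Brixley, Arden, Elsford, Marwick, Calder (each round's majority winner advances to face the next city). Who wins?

Calder

Round 1: Brixley vs Arden — 17–6, Brixley advances.
Round 2: Brixley vs Elsford — 18–5, Brixley advances.
Round 3: Brixley vs Marwick — 10–13, Marwick advances.
Round 4: Marwick vs Calder — 11–12, Calder advances.
The agenda winner is Calder.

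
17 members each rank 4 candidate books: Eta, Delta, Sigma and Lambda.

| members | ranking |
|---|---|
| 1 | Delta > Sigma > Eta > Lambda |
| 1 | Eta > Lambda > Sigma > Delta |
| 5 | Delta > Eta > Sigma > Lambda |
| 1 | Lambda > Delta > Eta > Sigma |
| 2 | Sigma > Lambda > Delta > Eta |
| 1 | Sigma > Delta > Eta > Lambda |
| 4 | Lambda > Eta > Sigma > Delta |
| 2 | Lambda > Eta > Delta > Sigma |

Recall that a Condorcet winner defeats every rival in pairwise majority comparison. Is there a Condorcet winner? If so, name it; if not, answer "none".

none

Check each pair by majority over 17 ballots:
Eta vs Delta: Delta wins 10–7.
Eta–Sigma: Eta 13–4.
Eta vs Lambda: Lambda, 9–8.
Delta vs Sigma: Delta wins 9–8.
Delta–Lambda: Lambda 10–7.
Sigma–Lambda: Sigma 9–8.
No book is unbeaten: Eta loses to Delta; Delta loses to Lambda; Sigma loses to Eta; Lambda loses to Sigma. In particular Eta > Sigma > Lambda > Eta is a majority cycle — no Condorcet winner exists.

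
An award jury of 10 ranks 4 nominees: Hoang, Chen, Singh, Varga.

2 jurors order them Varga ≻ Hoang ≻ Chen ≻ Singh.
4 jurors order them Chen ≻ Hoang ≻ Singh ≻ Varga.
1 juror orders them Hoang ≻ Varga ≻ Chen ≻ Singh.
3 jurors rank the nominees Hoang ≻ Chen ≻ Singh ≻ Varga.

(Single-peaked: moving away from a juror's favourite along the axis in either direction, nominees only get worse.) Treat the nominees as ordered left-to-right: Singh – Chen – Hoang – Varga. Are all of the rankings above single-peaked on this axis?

yes

Axis positions: Singh=1, Chen=2, Hoang=3, Varga=4.
Faction 1 (peak Varga at position 4): ranking walks positions 4-3-2-1, expanding outward from the peak — single-peaked.
Faction 2 (peak Chen at position 2): ranking walks positions 2-3-1-4, expanding outward from the peak — single-peaked.
Faction 3 (peak Hoang at position 3): ranking walks positions 3-4-2-1, expanding outward from the peak — single-peaked.
Faction 4 (peak Hoang at position 3): ranking walks positions 3-2-1-4, expanding outward from the peak — single-peaked.
Every ranking is single-peaked on this axis.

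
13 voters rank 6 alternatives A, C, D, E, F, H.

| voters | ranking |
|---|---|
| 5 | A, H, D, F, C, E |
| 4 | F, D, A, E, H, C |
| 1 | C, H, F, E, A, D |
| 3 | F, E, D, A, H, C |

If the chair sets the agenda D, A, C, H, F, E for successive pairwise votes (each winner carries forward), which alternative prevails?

Round 1: D vs A — 7–6, D advances.
Round 2: D vs C — 12–1, D advances.
Round 3: D vs H — 7–6, D advances.
Round 4: D vs F — 5–8, F advances.
Round 5: F vs E — 13–0, F advances.
F survives the agenda.

F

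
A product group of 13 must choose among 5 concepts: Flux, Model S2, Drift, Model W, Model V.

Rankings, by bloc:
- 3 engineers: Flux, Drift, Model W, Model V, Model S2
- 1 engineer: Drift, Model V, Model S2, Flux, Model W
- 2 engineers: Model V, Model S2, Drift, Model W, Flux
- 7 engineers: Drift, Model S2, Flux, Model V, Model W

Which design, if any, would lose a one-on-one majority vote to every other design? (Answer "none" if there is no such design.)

Model W

Pairwise majorities:
Flux–Model S2: Model S2 10–3.
Flux–Drift: Drift 10–3.
Flux–Model W: Flux 11–2.
Flux vs Model V: Flux wins 10–3.
Model S2 vs Drift: Drift wins 11–2.
Model S2 vs Model W: Model S2 preferred on 1+2+7 = 10 ballots; Model S2 wins 10–3.
Model S2–Model V: Model S2 7–6.
Drift–Model W: Drift 13–0.
Drift vs Model V: Drift preferred on 3+1+7 = 11 ballots; Drift wins 11–2.
Model W vs Model V: 3 to 10, Model V.
Model W is beaten in every head-to-head and is the Condorcet loser.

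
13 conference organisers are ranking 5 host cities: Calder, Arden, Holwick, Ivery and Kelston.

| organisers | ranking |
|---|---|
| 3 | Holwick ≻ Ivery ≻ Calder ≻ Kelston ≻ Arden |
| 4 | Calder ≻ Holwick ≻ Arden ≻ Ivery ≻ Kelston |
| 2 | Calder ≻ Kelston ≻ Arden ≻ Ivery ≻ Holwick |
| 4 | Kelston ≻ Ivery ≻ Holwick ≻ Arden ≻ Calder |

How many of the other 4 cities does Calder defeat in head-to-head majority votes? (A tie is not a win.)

2

Calder against each rival (13 organisers):
Calder vs Arden: Calder wins 9–4.
Calder vs Holwick: Holwick, 7–6.
Calder vs Ivery: Calder is ranked higher on 4+2 = 6 ballots, Ivery on 7. Ivery wins 7–6.
Calder vs Kelston: 9 to 4, Calder.
Calder beats Arden, Kelston; loses to Holwick, Ivery — 2 pairwise wins.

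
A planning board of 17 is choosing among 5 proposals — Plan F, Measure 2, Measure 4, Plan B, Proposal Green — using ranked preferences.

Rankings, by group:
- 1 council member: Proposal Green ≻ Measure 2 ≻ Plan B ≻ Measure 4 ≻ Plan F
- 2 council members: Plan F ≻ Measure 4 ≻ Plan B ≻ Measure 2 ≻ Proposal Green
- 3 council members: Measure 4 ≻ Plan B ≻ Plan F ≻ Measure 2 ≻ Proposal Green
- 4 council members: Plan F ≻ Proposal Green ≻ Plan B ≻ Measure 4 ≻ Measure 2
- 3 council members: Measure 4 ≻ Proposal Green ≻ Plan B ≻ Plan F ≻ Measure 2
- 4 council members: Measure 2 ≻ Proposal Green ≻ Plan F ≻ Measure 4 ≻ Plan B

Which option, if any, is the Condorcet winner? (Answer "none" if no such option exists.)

Check each pair by majority over 17 ballots:
Plan F vs Measure 2: Plan F is ranked higher on 2+3+4+3 = 12 ballots, Measure 2 on 5. Plan F wins 12–5.
Plan F vs Measure 4: Plan F wins 10–7.
Plan F vs Plan B: Plan F is ranked higher on 2+4+4 = 10 ballots, Plan B on 7. Plan F wins 10–7.
Plan F vs Proposal Green: Plan F preferred on 2+3+4 = 9 ballots; Plan F wins 9–8.
Measure 2 vs Measure 4: Measure 4, 12–5.
Measure 2 vs Plan B: Plan B, 12–5.
Measure 2–Proposal Green: Measure 2 9–8.
Measure 4 vs Plan B: 12 to 5, Measure 4.
Measure 4 vs Proposal Green: Proposal Green wins 9–8.
Plan B vs Proposal Green: 5 to 12, Proposal Green.
Plan F beats each of Measure 2, Measure 4, Plan B, Proposal Green — Plan F is the Condorcet winner.

Plan F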